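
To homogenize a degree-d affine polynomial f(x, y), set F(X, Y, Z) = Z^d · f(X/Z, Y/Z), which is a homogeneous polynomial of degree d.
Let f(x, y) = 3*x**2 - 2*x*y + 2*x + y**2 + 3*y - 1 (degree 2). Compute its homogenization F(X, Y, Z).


F(X, Y, Z) = 3*X**2 - 2*X*Y + 2*X*Z + Y**2 + 3*Y*Z - Z**2

deg(f) = 2.
Substitute x = X/Z, y = Y/Z into f, then multiply by Z^2.
  monomial 3·x^2·y^0 ↦ 3·X^2·Y^0·Z^0.
  monomial -2·x^1·y^1 ↦ -2·X^1·Y^1·Z^0.
  monomial 2·x^1·y^0 ↦ 2·X^1·Y^0·Z^1.
  monomial 1·x^0·y^2 ↦ 1·X^0·Y^2·Z^0.
  monomial 3·x^0·y^1 ↦ 3·X^0·Y^1·Z^1.
  monomial -1·x^0·y^0 ↦ -1·X^0·Y^0·Z^2.
Collecting: F(X, Y, Z) = 3*X**2 - 2*X*Y + 2*X*Z + Y**2 + 3*Y*Z - Z**2.


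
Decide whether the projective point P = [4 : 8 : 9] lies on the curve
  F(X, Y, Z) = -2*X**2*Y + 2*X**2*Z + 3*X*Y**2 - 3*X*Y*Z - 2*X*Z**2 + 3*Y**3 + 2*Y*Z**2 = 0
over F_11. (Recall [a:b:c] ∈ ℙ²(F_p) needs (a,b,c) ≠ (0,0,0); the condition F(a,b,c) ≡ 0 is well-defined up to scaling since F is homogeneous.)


F(4,8,9) ≡ 8 (mod 11); P is NOT on the curve.

Evaluate F(4, 8, 9) term-by-term (mod 11).
  -2*X**2*Y ↦ -2·16·8·1 = -256
  2*X**2*Z ↦ 2·16·1·9 = 288
  3*X*Y**2 ↦ 3·4·64·1 = 768
  -3*X*Y*Z ↦ -3·4·8·9 = -864
  -2*X*Z**2 ↦ -2·4·1·81 = -648
  3*Y**3 ↦ 3·1·512·1 = 1536
  2*Y*Z**2 ↦ 2·1·8·81 = 1296
Sum: F(4, 8, 9) = (-256) + (288) + (768) + (-864) + (-648) + (1536) + (1296) = 2120.
Reducing mod 11: 2120 ≡ 8 (mod 11).
Since F(a, b, c) ≡ 8 ≠ 0 (mod 11), P does NOT lie on the curve.


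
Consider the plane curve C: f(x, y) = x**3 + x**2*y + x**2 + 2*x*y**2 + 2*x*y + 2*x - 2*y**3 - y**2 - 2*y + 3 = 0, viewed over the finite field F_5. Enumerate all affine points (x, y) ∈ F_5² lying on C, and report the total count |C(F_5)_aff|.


Affine F_5-points: {(1, 3), (2, 3), (3, 0), (3, 2), (3, 3)}; count = 5.

For each of the 25 pairs (x, y) ∈ F_5², evaluate f(x, y) mod 5. Record the zeros.
  x = 0: [0↦3, 1↦3, 2↦4, 3↦4, 4↦1]  zeros at y ∈ ∅
  x = 1: [0↦2, 1↦2, 2↦2, 3↦0, 4↦4]  zeros at y ∈ {3}
  x = 2: [0↦4, 1↦1, 2↦2, 3↦0, 4↦3]  zeros at y ∈ {3}
  x = 3: [0↦0, 1↦1, 2↦0, 3↦0, 4↦4]  zeros at y ∈ {0, 2, 3}
  x = 4: [0↦1, 1↦3, 2↦2, 3↦1, 4↦3]  zeros at y ∈ ∅
Collecting zeros: affine points = {(1, 3), (2, 3), (3, 0), (3, 2), (3, 3)}.
Total count |C(F_5)_aff| = 5.


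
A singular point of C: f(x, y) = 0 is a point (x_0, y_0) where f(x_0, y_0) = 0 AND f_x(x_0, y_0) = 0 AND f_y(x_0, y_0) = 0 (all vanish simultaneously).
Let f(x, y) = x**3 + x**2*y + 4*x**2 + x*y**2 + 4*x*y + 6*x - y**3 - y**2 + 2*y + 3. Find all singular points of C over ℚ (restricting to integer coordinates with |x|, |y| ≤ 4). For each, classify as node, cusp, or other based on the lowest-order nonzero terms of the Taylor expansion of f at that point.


Singular points: {(-1, -1)}; classification: cusp.

Compute partial derivatives:
  f_x = 3*x**2 + 2*x*y + 8*x + y**2 + 4*y + 6.
  f_y = x**2 + 2*x*y + 4*x - 3*y**2 - 2*y + 2.
Scan x_0 ∈ {−4, ..., 4}. For each x_0, f_y(x_0, y) is a polynomial in y; find its integer roots y ∈ {−4, ..., 4}, then test f_x and f at those candidates.
  x = -4: f_y(-4, y) = -3*y**2 - 10*y + 2; no integer root y with |y| ≤ 4.
  x = -3: f_y(-3, y) = -3*y**2 - 8*y - 1; no integer root y with |y| ≤ 4.
  x = -2: f_y(-2, y) = -3*y**2 - 6*y - 2; no integer root y with |y| ≤ 4.
  x = -1: f_y(-1, y) = -3*y**2 - 4*y - 1; vanishes at y ∈ {-1}. (-1, -1): f_x = 0, f = 0 — SINGULAR.
  x = 0: f_y(0, y) = -3*y**2 - 2*y + 2; no integer root y with |y| ≤ 4.
  x = 1: f_y(1, y) = 7 - 3*y**2; no integer root y with |y| ≤ 4.
  x = 2: f_y(2, y) = -3*y**2 + 2*y + 14; no integer root y with |y| ≤ 4.
  x = 3: f_y(3, y) = -3*y**2 + 4*y + 23; no integer root y with |y| ≤ 4.
  x = 4: f_y(4, y) = -3*y**2 + 6*y + 34; no integer root y with |y| ≤ 4.
Only singular point on the grid: (-1, -1).
Classify: substitute x = -1 + u, y = -1 + v and expand: f = u**3 + u**2*v + u*v**2 - v**3 + v**2.
No constant or linear terms (consistent with a singular point). Quadratic part: v**2. Cubic part: u**3 + u**2*v + u*v**2 - v**3.
The quadratic part v**2 is a perfect square, so there is a single (double) tangent line v = 0, i.e. y = -1. Restricting the cubic part to that line (v = 0) leaves u**3 ≠ 0, so f is not divisible by v and the branch is v² ≈ -u**3 to lowest order — this is a cusp.
Classification: cusp.


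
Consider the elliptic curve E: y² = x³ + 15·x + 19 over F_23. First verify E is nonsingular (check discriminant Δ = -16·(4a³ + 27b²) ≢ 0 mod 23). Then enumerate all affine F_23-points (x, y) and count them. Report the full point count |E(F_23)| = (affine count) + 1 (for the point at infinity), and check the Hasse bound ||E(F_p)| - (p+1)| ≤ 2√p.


Affine points = {(1, 9), (1, 14), (5, 9), (5, 14), (6, 7), (6, 16), (9, 3), (9, 20), (12, 8), (12, 15), (14, 11), (14, 12), (15, 10), (15, 13), (16, 10), (16, 13), (17, 9), (17, 14), (18, 7), (18, 16), (20, 4), (20, 19), (21, 2), (21, 21), (22, 7), (22, 16)}; affine count = 26; |E(F_23)| = 27.

Discriminant check: Δ ∝ 4a³ + 27b² = 4·15³ + 27·19² = 4·3375 + 27·361 ≡ 17 (mod 23). Nonzero ⇒ E is nonsingular.
For each x ∈ F_23, compute rhs = x³ + 15·x + 19 mod 23, then count y ∈ F_23 with y² ≡ rhs.
  x = 0: rhs = 19, matching y values: none (0 points).
  x = 1: rhs = 12, matching y values: 9, 14 (2 points).
  x = 2: rhs = 11, matching y values: none (0 points).
  x = 3: rhs = 22, matching y values: none (0 points).
  x = 4: rhs = 5, matching y values: none (0 points).
  x = 5: rhs = 12, matching y values: 9, 14 (2 points).
  x = 6: rhs = 3, matching y values: 7, 16 (2 points).
  x = 7: rhs = 7, matching y values: none (0 points).
  x = 8: rhs = 7, matching y values: none (0 points).
  x = 9: rhs = 9, matching y values: 3, 20 (2 points).
  x = 10: rhs = 19, matching y values: none (0 points).
  x = 11: rhs = 20, matching y values: none (0 points).
  x = 12: rhs = 18, matching y values: 8, 15 (2 points).
  x = 13: rhs = 19, matching y values: none (0 points).
  x = 14: rhs = 6, matching y values: 11, 12 (2 points).
  x = 15: rhs = 8, matching y values: 10, 13 (2 points).
  x = 16: rhs = 8, matching y values: 10, 13 (2 points).
  x = 17: rhs = 12, matching y values: 9, 14 (2 points).
  x = 18: rhs = 3, matching y values: 7, 16 (2 points).
  x = 19: rhs = 10, matching y values: none (0 points).
  x = 20: rhs = 16, matching y values: 4, 19 (2 points).
  x = 21: rhs = 4, matching y values: 2, 21 (2 points).
  x = 22: rhs = 3, matching y values: 7, 16 (2 points).
Total affine count: 26.
Full point count |E(F_23)| = 26 + 1 = 27.
Hasse bound: |27 − (23+1)| = |3| = 3 ≤ 2√23 ≈ 9.5917 ✓.


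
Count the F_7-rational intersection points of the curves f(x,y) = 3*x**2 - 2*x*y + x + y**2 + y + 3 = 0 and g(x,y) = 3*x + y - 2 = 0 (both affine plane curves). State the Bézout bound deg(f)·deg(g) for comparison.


Common zeros: ∅; count = 0; Bézout bound = 2.

deg(f) = 2, deg(g) = 1, so Bézout bound = 2.
Scan x ∈ F_7. For each x, list the y ∈ F_7 with f(x, y) ≡ 0 and those with g(x, y) ≡ 0 (mod 7); the common zeros in that column are the intersection.
  x = 0: f ≡ 0 at y ∈ ∅; g ≡ 0 at y ∈ {2}; common: ∅.
  x = 1: f ≡ 0 at y ∈ {0, 1}; g ≡ 0 at y ∈ {6}; common: ∅.
  x = 2: f ≡ 0 at y ∈ {4, 6}; g ≡ 0 at y ∈ {3}; common: ∅.
  x = 3: f ≡ 0 at y ∈ ∅; g ≡ 0 at y ∈ {0}; common: ∅.
  x = 4: f ≡ 0 at y ∈ {1, 6}; g ≡ 0 at y ∈ {4}; common: ∅.
  x = 5: f ≡ 0 at y ∈ {4, 5}; g ≡ 0 at y ∈ {1}; common: ∅.
  x = 6: f ≡ 0 at y ∈ ∅; g ≡ 0 at y ∈ {5}; common: ∅.
Collecting: common zeros = ∅, so the count is 0.
Comparison with the Bézout bound: 0 ≤ 2 = deg(f)·deg(g), as expected for curves with no common component (the affine F_7-count falls short of the bound because intersections may lie at infinity, over extension fields, or carry multiplicity).


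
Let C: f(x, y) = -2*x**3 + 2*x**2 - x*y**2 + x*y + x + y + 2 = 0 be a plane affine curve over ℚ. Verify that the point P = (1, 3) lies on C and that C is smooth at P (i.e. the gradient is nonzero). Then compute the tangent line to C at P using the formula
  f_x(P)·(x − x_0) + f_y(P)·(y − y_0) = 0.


Tangent line at P: -7*x - 4*y + 19 = 0.

Step 1: f(1, 3) = 0, so P lies on C.
Step 2: partial derivatives
  f_x(x, y) = -6*x**2 + 4*x - y**2 + y + 1, f_y(x, y) = -2*x*y + x + 1.
  f_x(P) = -7, f_y(P) = -4 (gradient nonzero, so P is smooth).
Step 3: tangent line at P: -7·(x − 1) + -4·(y − 3) = 0.
Expanding: -7*x - 4*y + 19 = 0.


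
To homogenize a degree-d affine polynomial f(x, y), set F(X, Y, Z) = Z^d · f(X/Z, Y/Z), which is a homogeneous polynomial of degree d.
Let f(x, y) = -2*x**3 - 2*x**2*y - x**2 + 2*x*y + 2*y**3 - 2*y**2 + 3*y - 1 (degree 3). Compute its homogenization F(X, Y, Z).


F(X, Y, Z) = -2*X**3 - 2*X**2*Y - X**2*Z + 2*X*Y*Z + 2*Y**3 - 2*Y**2*Z + 3*Y*Z**2 - Z**3

deg(f) = 3.
Substitute x = X/Z, y = Y/Z into f, then multiply by Z^3.
  monomial -2·x^3·y^0 ↦ -2·X^3·Y^0·Z^0.
  monomial -2·x^2·y^1 ↦ -2·X^2·Y^1·Z^0.
  monomial -1·x^2·y^0 ↦ -1·X^2·Y^0·Z^1.
  monomial 2·x^1·y^1 ↦ 2·X^1·Y^1·Z^1.
  monomial 2·x^0·y^3 ↦ 2·X^0·Y^3·Z^0.
  monomial -2·x^0·y^2 ↦ -2·X^0·Y^2·Z^1.
  monomial 3·x^0·y^1 ↦ 3·X^0·Y^1·Z^2.
  monomial -1·x^0·y^0 ↦ -1·X^0·Y^0·Z^3.
Collecting: F(X, Y, Z) = -2*X**3 - 2*X**2*Y - X**2*Z + 2*X*Y*Z + 2*Y**3 - 2*Y**2*Z + 3*Y*Z**2 - Z**3.


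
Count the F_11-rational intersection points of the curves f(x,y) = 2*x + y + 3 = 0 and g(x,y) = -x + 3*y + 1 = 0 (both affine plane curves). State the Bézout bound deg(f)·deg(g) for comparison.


Common zeros: {(2, 4)}; count = 1; Bézout bound = 1.

deg(f) = 1, deg(g) = 1, so Bézout bound = 1.
Scan x ∈ F_11. For each x, list the y ∈ F_11 with f(x, y) ≡ 0 and those with g(x, y) ≡ 0 (mod 11); the common zeros in that column are the intersection.
  x = 0: f ≡ 0 at y ∈ {8}; g ≡ 0 at y ∈ {7}; common: ∅.
  x = 1: f ≡ 0 at y ∈ {6}; g ≡ 0 at y ∈ {0}; common: ∅.
  x = 2: f ≡ 0 at y ∈ {4}; g ≡ 0 at y ∈ {4}; common: {4}.
  x = 3: f ≡ 0 at y ∈ {2}; g ≡ 0 at y ∈ {8}; common: ∅.
  x = 4: f ≡ 0 at y ∈ {0}; g ≡ 0 at y ∈ {1}; common: ∅.
  x = 5: f ≡ 0 at y ∈ {9}; g ≡ 0 at y ∈ {5}; common: ∅.
  x = 6: f ≡ 0 at y ∈ {7}; g ≡ 0 at y ∈ {9}; common: ∅.
  x = 7: f ≡ 0 at y ∈ {5}; g ≡ 0 at y ∈ {2}; common: ∅.
  x = 8: f ≡ 0 at y ∈ {3}; g ≡ 0 at y ∈ {6}; common: ∅.
  x = 9: f ≡ 0 at y ∈ {1}; g ≡ 0 at y ∈ {10}; common: ∅.
  x = 10: f ≡ 0 at y ∈ {10}; g ≡ 0 at y ∈ {3}; common: ∅.
Collecting: common zeros = {(2, 4)}, so the count is 1.
Comparison with the Bézout bound: 1 ≤ 1 = deg(f)·deg(g), as expected for curves with no common component (the bound is attained).


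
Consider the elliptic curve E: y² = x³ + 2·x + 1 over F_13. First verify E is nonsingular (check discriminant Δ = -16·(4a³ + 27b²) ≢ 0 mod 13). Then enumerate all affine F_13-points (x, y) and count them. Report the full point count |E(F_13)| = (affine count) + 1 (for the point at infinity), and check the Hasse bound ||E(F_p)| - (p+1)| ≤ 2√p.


Affine points = {(0, 1), (0, 12), (1, 2), (1, 11), (2, 0), (8, 3), (8, 10)}; affine count = 7; |E(F_13)| = 8.

Discriminant check: Δ ∝ 4a³ + 27b² = 4·2³ + 27·1² = 4·8 + 27·1 ≡ 7 (mod 13). Nonzero ⇒ E is nonsingular.
For each x ∈ F_13, compute rhs = x³ + 2·x + 1 mod 13, then count y ∈ F_13 with y² ≡ rhs.
  x = 0: rhs = 1, matching y values: 1, 12 (2 points).
  x = 1: rhs = 4, matching y values: 2, 11 (2 points).
  x = 2: rhs = 0, matching y values: 0 (1 points).
  x = 3: rhs = 8, matching y values: none (0 points).
  x = 4: rhs = 8, matching y values: none (0 points).
  x = 5: rhs = 6, matching y values: none (0 points).
  x = 6: rhs = 8, matching y values: none (0 points).
  x = 7: rhs = 7, matching y values: none (0 points).
  x = 8: rhs = 9, matching y values: 3, 10 (2 points).
  x = 9: rhs = 7, matching y values: none (0 points).
  x = 10: rhs = 7, matching y values: none (0 points).
  x = 11: rhs = 2, matching y values: none (0 points).
  x = 12: rhs = 11, matching y values: none (0 points).
Total affine count: 7.
Full point count |E(F_13)| = 7 + 1 = 8.
Hasse bound: |8 − (13+1)| = |-6| = 6 ≤ 2√13 ≈ 7.2111 ✓.


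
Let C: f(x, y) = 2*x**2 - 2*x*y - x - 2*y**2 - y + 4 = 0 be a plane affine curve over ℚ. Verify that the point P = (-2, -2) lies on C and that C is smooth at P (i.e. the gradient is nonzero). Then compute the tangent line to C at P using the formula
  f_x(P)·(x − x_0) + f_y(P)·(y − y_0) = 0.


Tangent line at P: -5*x + 11*y + 12 = 0.

Step 1: f(-2, -2) = 0, so P lies on C.
Step 2: partial derivatives
  f_x(x, y) = 4*x - 2*y - 1, f_y(x, y) = -2*x - 4*y - 1.
  f_x(P) = -5, f_y(P) = 11 (gradient nonzero, so P is smooth).
Step 3: tangent line at P: -5·(x − -2) + 11·(y − -2) = 0.
Expanding: -5*x + 11*y + 12 = 0.


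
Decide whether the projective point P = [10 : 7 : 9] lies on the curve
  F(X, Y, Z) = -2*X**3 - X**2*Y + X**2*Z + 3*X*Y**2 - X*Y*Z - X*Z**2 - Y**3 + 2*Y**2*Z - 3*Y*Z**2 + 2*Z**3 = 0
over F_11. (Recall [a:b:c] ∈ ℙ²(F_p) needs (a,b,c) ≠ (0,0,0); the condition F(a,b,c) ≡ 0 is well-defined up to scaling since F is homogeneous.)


F(10,7,9) ≡ 0 (mod 11); P is on the curve.

Evaluate F(10, 7, 9) term-by-term (mod 11).
  -2*X**3 ↦ -2·1000·1·1 = -2000
  -X**2*Y ↦ -1·100·7·1 = -700
  X**2*Z ↦ 1·100·1·9 = 900
  3*X*Y**2 ↦ 3·10·49·1 = 1470
  -X*Y*Z ↦ -1·10·7·9 = -630
  -X*Z**2 ↦ -1·10·1·81 = -810
  -Y**3 ↦ -1·1·343·1 = -343
  2*Y**2*Z ↦ 2·1·49·9 = 882
  -3*Y*Z**2 ↦ -3·1·7·81 = -1701
  2*Z**3 ↦ 2·1·1·729 = 1458
Sum: F(10, 7, 9) = (-2000) + (-700) + (900) + (1470) + (-630) + (-810) + (-343) + (882) + (-1701) + (1458) = -1474.
Reducing mod 11: -1474 ≡ 0 (mod 11).
Since F(a, b, c) ≡ 0 (mod 11), P lies on the curve.


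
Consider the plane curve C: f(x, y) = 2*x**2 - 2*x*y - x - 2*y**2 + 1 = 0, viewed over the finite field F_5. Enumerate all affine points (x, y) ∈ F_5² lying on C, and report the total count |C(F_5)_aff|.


Affine F_5-points: {(1, 2), (3, 3), (3, 4), (4, 2), (4, 4)}; count = 5.

For each of the 25 pairs (x, y) ∈ F_5², evaluate f(x, y) mod 5. Record the zeros.
  x = 0: [0↦1, 1↦4, 2↦3, 3↦3, 4↦4]  zeros at y ∈ ∅
  x = 1: [0↦2, 1↦3, 2↦0, 3↦3, 4↦2]  zeros at y ∈ {2}
  x = 2: [0↦2, 1↦1, 2↦1, 3↦2, 4↦4]  zeros at y ∈ ∅
  x = 3: [0↦1, 1↦3, 2↦1, 3↦0, 4↦0]  zeros at y ∈ {3, 4}
  x = 4: [0↦4, 1↦4, 2↦0, 3↦2, 4↦0]  zeros at y ∈ {2, 4}
Collecting zeros: affine points = {(1, 2), (3, 3), (3, 4), (4, 2), (4, 4)}.
Total count |C(F_5)_aff| = 5.


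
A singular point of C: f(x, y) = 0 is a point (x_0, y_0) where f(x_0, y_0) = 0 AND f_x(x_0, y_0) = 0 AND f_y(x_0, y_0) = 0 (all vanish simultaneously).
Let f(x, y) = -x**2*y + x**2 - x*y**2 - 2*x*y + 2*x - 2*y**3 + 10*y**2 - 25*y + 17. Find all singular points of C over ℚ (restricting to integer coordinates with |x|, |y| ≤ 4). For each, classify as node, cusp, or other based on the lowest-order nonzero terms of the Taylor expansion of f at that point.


Singular points: {(-3, 2)}; classification: node.

Compute partial derivatives:
  f_x = -2*x*y + 2*x - y**2 - 2*y + 2.
  f_y = -x**2 - 2*x*y - 2*x - 6*y**2 + 20*y - 25.
Scan x_0 ∈ {−4, ..., 4}. For each x_0, f_y(x_0, y) is a polynomial in y; find its integer roots y ∈ {−4, ..., 4}, then test f_x and f at those candidates.
  x = -4: f_y(-4, y) = -6*y**2 + 28*y - 33; no integer root y with |y| ≤ 4.
  x = -3: f_y(-3, y) = -6*y**2 + 26*y - 28; vanishes at y ∈ {2}. (-3, 2): f_x = 0, f = 0 — SINGULAR.
  x = -2: f_y(-2, y) = -6*y**2 + 24*y - 25; no integer root y with |y| ≤ 4.
  x = -1: f_y(-1, y) = -6*y**2 + 22*y - 24; no integer root y with |y| ≤ 4.
  x = 0: f_y(0, y) = -6*y**2 + 20*y - 25; no integer root y with |y| ≤ 4.
  x = 1: f_y(1, y) = -6*y**2 + 18*y - 28; no integer root y with |y| ≤ 4.
  x = 2: f_y(2, y) = -6*y**2 + 16*y - 33; no integer root y with |y| ≤ 4.
  x = 3: f_y(3, y) = -6*y**2 + 14*y - 40; no integer root y with |y| ≤ 4.
  x = 4: f_y(4, y) = -6*y**2 + 12*y - 49; no integer root y with |y| ≤ 4.
Only singular point on the grid: (-3, 2).
Classify: substitute x = -3 + u, y = 2 + v and expand: f = -u**2*v - u**2 - u*v**2 - 2*v**3 + v**2.
No constant or linear terms (consistent with a singular point). Quadratic part: -u**2 + v**2. Cubic part: -u**2*v - u*v**2 - 2*v**3.
The quadratic part v**2 - u**2 = (v − u)(v + u) splits into two distinct linear factors, so there are two distinct tangent lines y − 2 = ±(x − -3) — this is a node (ordinary double point).
Classification: node.


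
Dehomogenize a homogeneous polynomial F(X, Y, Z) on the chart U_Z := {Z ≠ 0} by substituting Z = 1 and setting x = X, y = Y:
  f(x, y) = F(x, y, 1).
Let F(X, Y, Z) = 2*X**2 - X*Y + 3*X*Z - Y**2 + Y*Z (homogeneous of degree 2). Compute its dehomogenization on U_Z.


f(x, y) = 2*x**2 - x*y + 3*x - y**2 + y

On U_Z we set Z = 1. Each monomial c·X^i·Y^j·Z^k in F becomes c·x^i·y^j·1^k = c·x^i·y^j.
Substituting Z = 1: F(X, Y, 1) = 2*x**2 - x*y + 3*x - y**2 + y.
Note: deg(f) ≤ deg(F) = 2; strict inequality happens when F is divisible by Z (lost terms).


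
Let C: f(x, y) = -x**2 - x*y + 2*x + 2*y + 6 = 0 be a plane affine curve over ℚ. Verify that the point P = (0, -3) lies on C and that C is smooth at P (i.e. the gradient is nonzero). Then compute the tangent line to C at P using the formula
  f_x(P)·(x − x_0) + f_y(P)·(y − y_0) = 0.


Tangent line at P: 5*x + 2*y + 6 = 0.

Step 1: f(0, -3) = 0, so P lies on C.
Step 2: partial derivatives
  f_x(x, y) = -2*x - y + 2, f_y(x, y) = 2 - x.
  f_x(P) = 5, f_y(P) = 2 (gradient nonzero, so P is smooth).
Step 3: tangent line at P: 5·(x − 0) + 2·(y − -3) = 0.
Expanding: 5*x + 2*y + 6 = 0.


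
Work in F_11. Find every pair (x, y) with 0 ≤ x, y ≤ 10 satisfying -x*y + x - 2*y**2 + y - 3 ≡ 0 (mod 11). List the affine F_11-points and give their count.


Affine F_11-points: {(2, 2), (2, 3), (3, 0), (3, 10), (6, 6), (6, 8), (8, 4), (8, 9), (10, 5), (10, 7)}; count = 10.

For each of the 121 pairs (x, y) ∈ F_11², evaluate f(x, y) mod 11. Record the zeros.
  x = 0: [0↦8, 1↦7, 2↦2, 3↦4, 4↦2, 5↦7, 6↦8, 7↦5, 8↦9, 9↦9, 10↦5]  zeros at y ∈ ∅
  x = 1: [0↦9, 1↦7, 2↦1, 3↦2, 4↦10, 5↦3, 6↦3, 7↦10, 8↦2, 9↦1, 10↦7]  zeros at y ∈ ∅
  x = 2: [0↦10, 1↦7, 2↦0, 3↦0, 4↦7, 5↦10, 6↦9, 7↦4, 8↦6, 9↦4, 10↦9]  zeros at y ∈ {2, 3}
  x = 3: [0↦0, 1↦7, 2↦10, 3↦9, 4↦4, 5↦6, 6↦4, 7↦9, 8↦10, 9↦7, 10↦0]  zeros at y ∈ {0, 10}
  x = 4: [0↦1, 1↦7, 2↦9, 3↦7, 4↦1, 5↦2, 6↦10, 7↦3, 8↦3, 9↦10, 10↦2]  zeros at y ∈ ∅
  x = 5: [0↦2, 1↦7, 2↦8, 3↦5, 4↦9, 5↦9, 6↦5, 7↦8, 8↦7, 9↦2, 10↦4]  zeros at y ∈ ∅
  x = 6: [0↦3, 1↦7, 2↦7, 3↦3, 4↦6, 5↦5, 6↦0, 7↦2, 8↦0, 9↦5, 10↦6]  zeros at y ∈ {6, 8}
  x = 7: [0↦4, 1↦7, 2↦6, 3↦1, 4↦3, 5↦1, 6↦6, 7↦7, 8↦4, 9↦8, 10↦8]  zeros at y ∈ ∅
  x = 8: [0↦5, 1↦7, 2↦5, 3↦10, 4↦0, 5↦8, 6↦1, 7↦1, 8↦8, 9↦0, 10↦10]  zeros at y ∈ {4, 9}
  x = 9: [0↦6, 1↦7, 2↦4, 3↦8, 4↦8, 5↦4, 6↦7, 7↦6, 8↦1, 9↦3, 10↦1]  zeros at y ∈ ∅
  x = 10: [0↦7, 1↦7, 2↦3, 3↦6, 4↦5, 5↦0, 6↦2, 7↦0, 8↦5, 9↦6, 10↦3]  zeros at y ∈ {5, 7}
Collecting zeros: affine points = {(2, 2), (2, 3), (3, 0), (3, 10), (6, 6), (6, 8), (8, 4), (8, 9), (10, 5), (10, 7)}.
Total count |C(F_11)_aff| = 10.


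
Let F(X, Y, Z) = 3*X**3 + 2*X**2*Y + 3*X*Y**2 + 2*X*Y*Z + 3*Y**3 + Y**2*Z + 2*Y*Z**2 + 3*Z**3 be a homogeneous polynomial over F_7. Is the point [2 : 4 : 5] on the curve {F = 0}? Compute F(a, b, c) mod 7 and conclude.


F(2,4,5) ≡ 1 (mod 7); P is NOT on the curve.

Evaluate F(2, 4, 5) term-by-term (mod 7).
  3*X**3 ↦ 3·8·1·1 = 24
  2*X**2*Y ↦ 2·4·4·1 = 32
  3*X*Y**2 ↦ 3·2·16·1 = 96
  2*X*Y*Z ↦ 2·2·4·5 = 80
  3*Y**3 ↦ 3·1·64·1 = 192
  Y**2*Z ↦ 1·1·16·5 = 80
  2*Y*Z**2 ↦ 2·1·4·25 = 200
  3*Z**3 ↦ 3·1·1·125 = 375
Sum: F(2, 4, 5) = (24) + (32) + (96) + (80) + (192) + (80) + (200) + (375) = 1079.
Reducing mod 7: 1079 ≡ 1 (mod 7).
Since F(a, b, c) ≡ 1 ≠ 0 (mod 7), P does NOT lie on the curve.


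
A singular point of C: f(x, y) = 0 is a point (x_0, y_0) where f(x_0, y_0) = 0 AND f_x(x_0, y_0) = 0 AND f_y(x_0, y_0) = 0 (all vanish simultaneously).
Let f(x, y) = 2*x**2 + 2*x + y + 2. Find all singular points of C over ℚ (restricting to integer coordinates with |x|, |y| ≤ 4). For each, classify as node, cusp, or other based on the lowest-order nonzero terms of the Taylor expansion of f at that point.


No singular points in the scanned grid; C is smooth there.

Compute partial derivatives:
  f_x = 4*x + 2.
  f_y = 1.
f_y = 1 is a nonzero constant, so f_y never vanishes: no point (x, y) can satisfy f = f_x = f_y = 0. In particular no (x, y) ∈ {−4, ..., 4}² is singular; the curve is smooth.


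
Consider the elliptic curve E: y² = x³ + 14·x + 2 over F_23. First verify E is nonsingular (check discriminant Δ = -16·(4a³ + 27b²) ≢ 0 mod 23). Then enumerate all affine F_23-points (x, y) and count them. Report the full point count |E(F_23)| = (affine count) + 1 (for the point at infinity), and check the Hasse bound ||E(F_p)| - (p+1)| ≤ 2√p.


Affine points = {(0, 5), (0, 18), (3, 5), (3, 18), (5, 6), (5, 17), (6, 7), (6, 16), (7, 11), (7, 12), (9, 11), (9, 12), (12, 9), (12, 14), (13, 9), (13, 14), (17, 1), (17, 22), (20, 5), (20, 18), (21, 9), (21, 14)}; affine count = 22; |E(F_23)| = 23.

Discriminant check: Δ ∝ 4a³ + 27b² = 4·14³ + 27·2² = 4·2744 + 27·4 ≡ 21 (mod 23). Nonzero ⇒ E is nonsingular.
For each x ∈ F_23, compute rhs = x³ + 14·x + 2 mod 23, then count y ∈ F_23 with y² ≡ rhs.
  x = 0: rhs = 2, matching y values: 5, 18 (2 points).
  x = 1: rhs = 17, matching y values: none (0 points).
  x = 2: rhs = 15, matching y values: none (0 points).
  x = 3: rhs = 2, matching y values: 5, 18 (2 points).
  x = 4: rhs = 7, matching y values: none (0 points).
  x = 5: rhs = 13, matching y values: 6, 17 (2 points).
  x = 6: rhs = 3, matching y values: 7, 16 (2 points).
  x = 7: rhs = 6, matching y values: 11, 12 (2 points).
  x = 8: rhs = 5, matching y values: none (0 points).
  x = 9: rhs = 6, matching y values: 11, 12 (2 points).
  x = 10: rhs = 15, matching y values: none (0 points).
  x = 11: rhs = 15, matching y values: none (0 points).
  x = 12: rhs = 12, matching y values: 9, 14 (2 points).
  x = 13: rhs = 12, matching y values: 9, 14 (2 points).
  x = 14: rhs = 21, matching y values: none (0 points).
  x = 15: rhs = 22, matching y values: none (0 points).
  x = 16: rhs = 21, matching y values: none (0 points).
  x = 17: rhs = 1, matching y values: 1, 22 (2 points).
  x = 18: rhs = 14, matching y values: none (0 points).
  x = 19: rhs = 20, matching y values: none (0 points).
  x = 20: rhs = 2, matching y values: 5, 18 (2 points).
  x = 21: rhs = 12, matching y values: 9, 14 (2 points).
  x = 22: rhs = 10, matching y values: none (0 points).
Total affine count: 22.
Full point count |E(F_23)| = 22 + 1 = 23.
Hasse bound: |23 − (23+1)| = |-1| = 1 ≤ 2√23 ≈ 9.5917 ✓.


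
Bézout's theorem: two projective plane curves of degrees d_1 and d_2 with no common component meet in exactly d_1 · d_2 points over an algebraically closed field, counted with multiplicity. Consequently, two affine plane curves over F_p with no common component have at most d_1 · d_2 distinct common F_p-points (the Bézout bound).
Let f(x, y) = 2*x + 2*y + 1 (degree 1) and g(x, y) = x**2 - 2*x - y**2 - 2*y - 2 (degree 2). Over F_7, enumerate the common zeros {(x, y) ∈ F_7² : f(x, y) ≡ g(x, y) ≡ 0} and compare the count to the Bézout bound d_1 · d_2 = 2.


Common zeros: {(4, 6)}; count = 1; Bézout bound = 2.

deg(f) = 1, deg(g) = 2, so Bézout bound = 2.
Scan x ∈ F_7. For each x, list the y ∈ F_7 with f(x, y) ≡ 0 and those with g(x, y) ≡ 0 (mod 7); the common zeros in that column are the intersection.
  x = 0: f ≡ 0 at y ∈ {3}; g ≡ 0 at y ∈ ∅; common: ∅.
  x = 1: f ≡ 0 at y ∈ {2}; g ≡ 0 at y ∈ ∅; common: ∅.
  x = 2: f ≡ 0 at y ∈ {1}; g ≡ 0 at y ∈ ∅; common: ∅.
  x = 3: f ≡ 0 at y ∈ {0}; g ≡ 0 at y ∈ {2, 3}; common: ∅.
  x = 4: f ≡ 0 at y ∈ {6}; g ≡ 0 at y ∈ {6}; common: {6}.
  x = 5: f ≡ 0 at y ∈ {5}; g ≡ 0 at y ∈ {6}; common: ∅.
  x = 6: f ≡ 0 at y ∈ {4}; g ≡ 0 at y ∈ {2, 3}; common: ∅.
Collecting: common zeros = {(4, 6)}, so the count is 1.
Comparison with the Bézout bound: 1 ≤ 2 = deg(f)·deg(g), as expected for curves with no common component (the affine F_7-count falls short of the bound because intersections may lie at infinity, over extension fields, or carry multiplicity).


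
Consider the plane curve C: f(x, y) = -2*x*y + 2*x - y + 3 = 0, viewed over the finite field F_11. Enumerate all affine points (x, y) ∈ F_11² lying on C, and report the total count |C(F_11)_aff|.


Affine F_11-points: {(0, 3), (1, 9), (2, 8), (3, 6), (4, 0), (6, 2), (7, 7), (8, 5), (9, 4), (10, 10)}; count = 10.

For each of the 121 pairs (x, y) ∈ F_11², evaluate f(x, y) mod 11. Record the zeros.
  x = 0: [0↦3, 1↦2, 2↦1, 3↦0, 4↦10, 5↦9, 6↦8, 7↦7, 8↦6, 9↦5, 10↦4]  zeros at y ∈ {3}
  x = 1: [0↦5, 1↦2, 2↦10, 3↦7, 4↦4, 5↦1, 6↦9, 7↦6, 8↦3, 9↦0, 10↦8]  zeros at y ∈ {9}
  x = 2: [0↦7, 1↦2, 2↦8, 3↦3, 4↦9, 5↦4, 6↦10, 7↦5, 8↦0, 9↦6, 10↦1]  zeros at y ∈ {8}
  x = 3: [0↦9, 1↦2, 2↦6, 3↦10, 4↦3, 5↦7, 6↦0, 7↦4, 8↦8, 9↦1, 10↦5]  zeros at y ∈ {6}
  x = 4: [0↦0, 1↦2, 2↦4, 3↦6, 4↦8, 5↦10, 6↦1, 7↦3, 8↦5, 9↦7, 10↦9]  zeros at y ∈ {0}
  x = 5: [0↦2, 1↦2, 2↦2, 3↦2, 4↦2, 5↦2, 6↦2, 7↦2, 8↦2, 9↦2, 10↦2]  zeros at y ∈ ∅
  x = 6: [0↦4, 1↦2, 2↦0, 3↦9, 4↦7, 5↦5, 6↦3, 7↦1, 8↦10, 9↦8, 10↦6]  zeros at y ∈ {2}
  x = 7: [0↦6, 1↦2, 2↦9, 3↦5, 4↦1, 5↦8, 6↦4, 7↦0, 8↦7, 9↦3, 10↦10]  zeros at y ∈ {7}
  x = 8: [0↦8, 1↦2, 2↦7, 3↦1, 4↦6, 5↦0, 6↦5, 7↦10, 8↦4, 9↦9, 10↦3]  zeros at y ∈ {5}
  x = 9: [0↦10, 1↦2, 2↦5, 3↦8, 4↦0, 5↦3, 6↦6, 7↦9, 8↦1, 9↦4, 10↦7]  zeros at y ∈ {4}
  x = 10: [0↦1, 1↦2, 2↦3, 3↦4, 4↦5, 5↦6, 6↦7, 7↦8, 8↦9, 9↦10, 10↦0]  zeros at y ∈ {10}
Collecting zeros: affine points = {(0, 3), (1, 9), (2, 8), (3, 6), (4, 0), (6, 2), (7, 7), (8, 5), (9, 4), (10, 10)}.
Total count |C(F_11)_aff| = 10.


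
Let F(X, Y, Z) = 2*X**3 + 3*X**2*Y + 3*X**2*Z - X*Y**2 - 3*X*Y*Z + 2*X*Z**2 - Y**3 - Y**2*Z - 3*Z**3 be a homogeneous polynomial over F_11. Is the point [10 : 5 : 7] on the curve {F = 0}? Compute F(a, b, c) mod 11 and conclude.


F(10,5,7) ≡ 2 (mod 11); P is NOT on the curve.

Evaluate F(10, 5, 7) term-by-term (mod 11).
  2*X**3 ↦ 2·1000·1·1 = 2000
  3*X**2*Y ↦ 3·100·5·1 = 1500
  3*X**2*Z ↦ 3·100·1·7 = 2100
  -X*Y**2 ↦ -1·10·25·1 = -250
  -3*X*Y*Z ↦ -3·10·5·7 = -1050
  2*X*Z**2 ↦ 2·10·1·49 = 980
  -Y**3 ↦ -1·1·125·1 = -125
  -Y**2*Z ↦ -1·1·25·7 = -175
  -3*Z**3 ↦ -3·1·1·343 = -1029
Sum: F(10, 5, 7) = (2000) + (1500) + (2100) + (-250) + (-1050) + (980) + (-125) + (-175) + (-1029) = 3951.
Reducing mod 11: 3951 ≡ 2 (mod 11).
Since F(a, b, c) ≡ 2 ≠ 0 (mod 11), P does NOT lie on the curve.


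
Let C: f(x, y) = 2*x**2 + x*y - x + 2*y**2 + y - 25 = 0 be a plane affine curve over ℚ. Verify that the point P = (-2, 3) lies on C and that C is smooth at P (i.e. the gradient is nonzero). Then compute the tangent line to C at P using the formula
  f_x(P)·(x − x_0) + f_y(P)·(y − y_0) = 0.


Tangent line at P: -6*x + 11*y - 45 = 0.

Step 1: f(-2, 3) = 0, so P lies on C.
Step 2: partial derivatives
  f_x(x, y) = 4*x + y - 1, f_y(x, y) = x + 4*y + 1.
  f_x(P) = -6, f_y(P) = 11 (gradient nonzero, so P is smooth).
Step 3: tangent line at P: -6·(x − -2) + 11·(y − 3) = 0.
Expanding: -6*x + 11*y - 45 = 0.


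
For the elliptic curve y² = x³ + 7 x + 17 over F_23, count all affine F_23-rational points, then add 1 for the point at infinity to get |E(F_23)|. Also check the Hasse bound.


Affine points = {(1, 5), (1, 18), (2, 4), (2, 19), (5, 4), (5, 19), (7, 8), (7, 15), (9, 2), (9, 21), (10, 11), (10, 12), (12, 9), (12, 14), (15, 1), (15, 22), (16, 4), (16, 19), (17, 9), (17, 14), (18, 8), (18, 15), (21, 8), (21, 15), (22, 3), (22, 20)}; affine count = 26; |E(F_23)| = 27.

Discriminant check: Δ ∝ 4a³ + 27b² = 4·7³ + 27·17² = 4·343 + 27·289 ≡ 21 (mod 23). Nonzero ⇒ E is nonsingular.
For each x ∈ F_23, compute rhs = x³ + 7·x + 17 mod 23, then count y ∈ F_23 with y² ≡ rhs.
  x = 0: rhs = 17, matching y values: none (0 points).
  x = 1: rhs = 2, matching y values: 5, 18 (2 points).
  x = 2: rhs = 16, matching y values: 4, 19 (2 points).
  x = 3: rhs = 19, matching y values: none (0 points).
  x = 4: rhs = 17, matching y values: none (0 points).
  x = 5: rhs = 16, matching y values: 4, 19 (2 points).
  x = 6: rhs = 22, matching y values: none (0 points).
  x = 7: rhs = 18, matching y values: 8, 15 (2 points).
  x = 8: rhs = 10, matching y values: none (0 points).
  x = 9: rhs = 4, matching y values: 2, 21 (2 points).
  x = 10: rhs = 6, matching y values: 11, 12 (2 points).
  x = 11: rhs = 22, matching y values: none (0 points).
  x = 12: rhs = 12, matching y values: 9, 14 (2 points).
  x = 13: rhs = 5, matching y values: none (0 points).
  x = 14: rhs = 7, matching y values: none (0 points).
  x = 15: rhs = 1, matching y values: 1, 22 (2 points).
  x = 16: rhs = 16, matching y values: 4, 19 (2 points).
  x = 17: rhs = 12, matching y values: 9, 14 (2 points).
  x = 18: rhs = 18, matching y values: 8, 15 (2 points).
  x = 19: rhs = 17, matching y values: none (0 points).
  x = 20: rhs = 15, matching y values: none (0 points).
  x = 21: rhs = 18, matching y values: 8, 15 (2 points).
  x = 22: rhs = 9, matching y values: 3, 20 (2 points).
Total affine count: 26.
Full point count |E(F_23)| = 26 + 1 = 27.
Hasse bound: |27 − (23+1)| = |3| = 3 ≤ 2√23 ≈ 9.5917 ✓.


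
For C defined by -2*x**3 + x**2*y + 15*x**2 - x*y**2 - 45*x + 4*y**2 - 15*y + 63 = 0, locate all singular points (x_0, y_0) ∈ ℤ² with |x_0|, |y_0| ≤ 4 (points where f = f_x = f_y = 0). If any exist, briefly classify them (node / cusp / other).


Singular points: {(3, 3)}; classification: cusp.

Compute partial derivatives:
  f_x = -6*x**2 + 2*x*y + 30*x - y**2 - 45.
  f_y = x**2 - 2*x*y + 8*y - 15.
Scan x_0 ∈ {−4, ..., 4}. For each x_0, f_y(x_0, y) is a polynomial in y; find its integer roots y ∈ {−4, ..., 4}, then test f_x and f at those candidates.
  x = -4: f_y(-4, y) = 16*y + 1; no integer root y with |y| ≤ 4.
  x = -3: f_y(-3, y) = 14*y - 6; no integer root y with |y| ≤ 4.
  x = -2: f_y(-2, y) = 12*y - 11; no integer root y with |y| ≤ 4.
  x = -1: f_y(-1, y) = 10*y - 14; no integer root y with |y| ≤ 4.
  x = 0: f_y(0, y) = 8*y - 15; no integer root y with |y| ≤ 4.
  x = 1: f_y(1, y) = 6*y - 14; no integer root y with |y| ≤ 4.
  x = 2: f_y(2, y) = 4*y - 11; no integer root y with |y| ≤ 4.
  x = 3: f_y(3, y) = 2*y - 6; vanishes at y ∈ {3}. (3, 3): f_x = 0, f = 0 — SINGULAR.
  x = 4: f_y(4, y) = 1; no integer root y with |y| ≤ 4.
Only singular point on the grid: (3, 3).
Classify: substitute x = 3 + u, y = 3 + v and expand: f = -2*u**3 + u**2*v - u*v**2 + v**2.
No constant or linear terms (consistent with a singular point). Quadratic part: v**2. Cubic part: -2*u**3 + u**2*v - u*v**2.
The quadratic part v**2 is a perfect square, so there is a single (double) tangent line v = 0, i.e. y = 3. Restricting the cubic part to that line (v = 0) leaves -2*u**3 ≠ 0, so f is not divisible by v and the branch is v² ≈ 2*u**3 to lowest order — this is a cusp.
Classification: cusp.


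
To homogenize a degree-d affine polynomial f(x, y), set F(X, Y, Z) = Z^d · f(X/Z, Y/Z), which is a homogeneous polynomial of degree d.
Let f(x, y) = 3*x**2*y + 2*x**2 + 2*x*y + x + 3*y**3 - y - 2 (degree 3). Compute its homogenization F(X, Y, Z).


F(X, Y, Z) = 3*X**2*Y + 2*X**2*Z + 2*X*Y*Z + X*Z**2 + 3*Y**3 - Y*Z**2 - 2*Z**3

deg(f) = 3.
Substitute x = X/Z, y = Y/Z into f, then multiply by Z^3.
  monomial 3·x^2·y^1 ↦ 3·X^2·Y^1·Z^0.
  monomial 2·x^2·y^0 ↦ 2·X^2·Y^0·Z^1.
  monomial 2·x^1·y^1 ↦ 2·X^1·Y^1·Z^1.
  monomial 1·x^1·y^0 ↦ 1·X^1·Y^0·Z^2.
  monomial 3·x^0·y^3 ↦ 3·X^0·Y^3·Z^0.
  monomial -1·x^0·y^1 ↦ -1·X^0·Y^1·Z^2.
  monomial -2·x^0·y^0 ↦ -2·X^0·Y^0·Z^3.
Collecting: F(X, Y, Z) = 3*X**2*Y + 2*X**2*Z + 2*X*Y*Z + X*Z**2 + 3*Y**3 - Y*Z**2 - 2*Z**3.


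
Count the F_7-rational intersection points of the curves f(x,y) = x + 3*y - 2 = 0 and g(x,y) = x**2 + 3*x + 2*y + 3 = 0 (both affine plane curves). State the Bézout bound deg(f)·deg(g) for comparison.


Common zeros: ∅; count = 0; Bézout bound = 2.

deg(f) = 1, deg(g) = 2, so Bézout bound = 2.
Scan x ∈ F_7. For each x, list the y ∈ F_7 with f(x, y) ≡ 0 and those with g(x, y) ≡ 0 (mod 7); the common zeros in that column are the intersection.
  x = 0: f ≡ 0 at y ∈ {3}; g ≡ 0 at y ∈ {2}; common: ∅.
  x = 1: f ≡ 0 at y ∈ {5}; g ≡ 0 at y ∈ {0}; common: ∅.
  x = 2: f ≡ 0 at y ∈ {0}; g ≡ 0 at y ∈ {4}; common: ∅.
  x = 3: f ≡ 0 at y ∈ {2}; g ≡ 0 at y ∈ {0}; common: ∅.
  x = 4: f ≡ 0 at y ∈ {4}; g ≡ 0 at y ∈ {2}; common: ∅.
  x = 5: f ≡ 0 at y ∈ {6}; g ≡ 0 at y ∈ {3}; common: ∅.
  x = 6: f ≡ 0 at y ∈ {1}; g ≡ 0 at y ∈ {3}; common: ∅.
Collecting: common zeros = ∅, so the count is 0.
Comparison with the Bézout bound: 0 ≤ 2 = deg(f)·deg(g), as expected for curves with no common component (the affine F_7-count falls short of the bound because intersections may lie at infinity, over extension fields, or carry multiplicity).


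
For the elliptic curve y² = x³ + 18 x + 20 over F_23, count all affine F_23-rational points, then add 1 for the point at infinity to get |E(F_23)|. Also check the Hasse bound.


Affine points = {(1, 4), (1, 19), (2, 8), (2, 15), (3, 3), (3, 20), (4, 8), (4, 15), (7, 11), (7, 12), (8, 3), (8, 20), (10, 2), (10, 21), (11, 10), (11, 13), (12, 3), (12, 20), (13, 6), (13, 17), (14, 7), (14, 16), (15, 10), (15, 13), (17, 8), (17, 15), (18, 9), (18, 14), (20, 10), (20, 13), (22, 1), (22, 22)}; affine count = 32; |E(F_23)| = 33.

Discriminant check: Δ ∝ 4a³ + 27b² = 4·18³ + 27·20² = 4·5832 + 27·400 ≡ 19 (mod 23). Nonzero ⇒ E is nonsingular.
For each x ∈ F_23, compute rhs = x³ + 18·x + 20 mod 23, then count y ∈ F_23 with y² ≡ rhs.
  x = 0: rhs = 20, matching y values: none (0 points).
  x = 1: rhs = 16, matching y values: 4, 19 (2 points).
  x = 2: rhs = 18, matching y values: 8, 15 (2 points).
  x = 3: rhs = 9, matching y values: 3, 20 (2 points).
  x = 4: rhs = 18, matching y values: 8, 15 (2 points).
  x = 5: rhs = 5, matching y values: none (0 points).
  x = 6: rhs = 22, matching y values: none (0 points).
  x = 7: rhs = 6, matching y values: 11, 12 (2 points).
  x = 8: rhs = 9, matching y values: 3, 20 (2 points).
  x = 9: rhs = 14, matching y values: none (0 points).
  x = 10: rhs = 4, matching y values: 2, 21 (2 points).
  x = 11: rhs = 8, matching y values: 10, 13 (2 points).
  x = 12: rhs = 9, matching y values: 3, 20 (2 points).
  x = 13: rhs = 13, matching y values: 6, 17 (2 points).
  x = 14: rhs = 3, matching y values: 7, 16 (2 points).
  x = 15: rhs = 8, matching y values: 10, 13 (2 points).
  x = 16: rhs = 11, matching y values: none (0 points).
  x = 17: rhs = 18, matching y values: 8, 15 (2 points).
  x = 18: rhs = 12, matching y values: 9, 14 (2 points).
  x = 19: rhs = 22, matching y values: none (0 points).
  x = 20: rhs = 8, matching y values: 10, 13 (2 points).
  x = 21: rhs = 22, matching y values: none (0 points).
  x = 22: rhs = 1, matching y values: 1, 22 (2 points).
Total affine count: 32.
Full point count |E(F_23)| = 32 + 1 = 33.
Hasse bound: |33 − (23+1)| = |9| = 9 ≤ 2√23 ≈ 9.5917 ✓.


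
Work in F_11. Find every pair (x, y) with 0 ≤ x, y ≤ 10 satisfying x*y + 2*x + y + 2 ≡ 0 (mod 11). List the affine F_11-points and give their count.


Affine F_11-points: {(0, 9), (1, 9), (2, 9), (3, 9), (4, 9), (5, 9), (6, 9), (7, 9), (8, 9), (9, 9), (10, 0), (10, 1), (10, 2), (10, 3), (10, 4), (10, 5), (10, 6), (10, 7), (10, 8), (10, 9), (10, 10)}; count = 21.

For each of the 121 pairs (x, y) ∈ F_11², evaluate f(x, y) mod 11. Record the zeros.
  x = 0: [0↦2, 1↦3, 2↦4, 3↦5, 4↦6, 5↦7, 6↦8, 7↦9, 8↦10, 9↦0, 10↦1]  zeros at y ∈ {9}
  x = 1: [0↦4, 1↦6, 2↦8, 3↦10, 4↦1, 5↦3, 6↦5, 7↦7, 8↦9, 9↦0, 10↦2]  zeros at y ∈ {9}
  x = 2: [0↦6, 1↦9, 2↦1, 3↦4, 4↦7, 5↦10, 6↦2, 7↦5, 8↦8, 9↦0, 10↦3]  zeros at y ∈ {9}
  x = 3: [0↦8, 1↦1, 2↦5, 3↦9, 4↦2, 5↦6, 6↦10, 7↦3, 8↦7, 9↦0, 10↦4]  zeros at y ∈ {9}
  x = 4: [0↦10, 1↦4, 2↦9, 3↦3, 4↦8, 5↦2, 6↦7, 7↦1, 8↦6, 9↦0, 10↦5]  zeros at y ∈ {9}
  x = 5: [0↦1, 1↦7, 2↦2, 3↦8, 4↦3, 5↦9, 6↦4, 7↦10, 8↦5, 9↦0, 10↦6]  zeros at y ∈ {9}
  x = 6: [0↦3, 1↦10, 2↦6, 3↦2, 4↦9, 5↦5, 6↦1, 7↦8, 8↦4, 9↦0, 10↦7]  zeros at y ∈ {9}
  x = 7: [0↦5, 1↦2, 2↦10, 3↦7, 4↦4, 5↦1, 6↦9, 7↦6, 8↦3, 9↦0, 10↦8]  zeros at y ∈ {9}
  x = 8: [0↦7, 1↦5, 2↦3, 3↦1, 4↦10, 5↦8, 6↦6, 7↦4, 8↦2, 9↦0, 10↦9]  zeros at y ∈ {9}
  x = 9: [0↦9, 1↦8, 2↦7, 3↦6, 4↦5, 5↦4, 6↦3, 7↦2, 8↦1, 9↦0, 10↦10]  zeros at y ∈ {9}
  x = 10: [0↦0, 1↦0, 2↦0, 3↦0, 4↦0, 5↦0, 6↦0, 7↦0, 8↦0, 9↦0, 10↦0]  zeros at y ∈ {0, 1, 2, 3, 4, 5, 6, 7, 8, 9, 10}
Collecting zeros: affine points = {(0, 9), (1, 9), (2, 9), (3, 9), (4, 9), (5, 9), (6, 9), (7, 9), (8, 9), (9, 9), (10, 0), (10, 1), (10, 2), (10, 3), (10, 4), (10, 5), (10, 6), (10, 7), (10, 8), (10, 9), (10, 10)}.
Total count |C(F_11)_aff| = 21.


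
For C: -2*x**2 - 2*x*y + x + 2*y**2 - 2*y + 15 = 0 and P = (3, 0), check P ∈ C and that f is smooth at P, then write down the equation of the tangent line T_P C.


Tangent line at P: -11*x - 8*y + 33 = 0.

Step 1: f(3, 0) = 0, so P lies on C.
Step 2: partial derivatives
  f_x(x, y) = -4*x - 2*y + 1, f_y(x, y) = -2*x + 4*y - 2.
  f_x(P) = -11, f_y(P) = -8 (gradient nonzero, so P is smooth).
Step 3: tangent line at P: -11·(x − 3) + -8·(y − 0) = 0.
Expanding: -11*x - 8*y + 33 = 0.


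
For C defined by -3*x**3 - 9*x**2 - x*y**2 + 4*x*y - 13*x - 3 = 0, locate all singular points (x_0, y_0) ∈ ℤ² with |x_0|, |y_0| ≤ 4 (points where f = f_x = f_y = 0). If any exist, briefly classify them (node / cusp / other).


Singular points: {(-1, 2)}; classification: cusp.

Compute partial derivatives:
  f_x = -9*x**2 - 18*x - y**2 + 4*y - 13.
  f_y = -2*x*y + 4*x.
Scan x_0 ∈ {−4, ..., 4}. For each x_0, f_y(x_0, y) is a polynomial in y; find its integer roots y ∈ {−4, ..., 4}, then test f_x and f at those candidates.
  x = -4: f_y(-4, y) = 8*y - 16; vanishes at y ∈ {2}. (-4, 2): f_x = -81 ≠ 0.
  x = -3: f_y(-3, y) = 6*y - 12; vanishes at y ∈ {2}. (-3, 2): f_x = -36 ≠ 0.
  x = -2: f_y(-2, y) = 4*y - 8; vanishes at y ∈ {2}. (-2, 2): f_x = -9 ≠ 0.
  x = -1: f_y(-1, y) = 2*y - 4; vanishes at y ∈ {2}. (-1, 2): f_x = 0, f = 0 — SINGULAR.
  x = 0: f_y(0, y) = 0; vanishes at y ∈ {-4, -3, -2, -1, 0, 1, 2, 3, 4}. (0, -4): f_x = -45 ≠ 0; (0, -3): f_x = -34 ≠ 0; (0, -2): f_x = -25 ≠ 0; (0, -1): f_x = -18 ≠ 0; (0, 0): f_x = -13 ≠ 0; (0, 1): f_x = -10 ≠ 0; (0, 2): f_x = -9 ≠ 0; (0, 3): f_x = -10 ≠ 0; (0, 4): f_x = -13 ≠ 0.
  x = 1: f_y(1, y) = 4 - 2*y; vanishes at y ∈ {2}. (1, 2): f_x = -36 ≠ 0.
  x = 2: f_y(2, y) = 8 - 4*y; vanishes at y ∈ {2}. (2, 2): f_x = -81 ≠ 0.
  x = 3: f_y(3, y) = 12 - 6*y; vanishes at y ∈ {2}. (3, 2): f_x = -144 ≠ 0.
  x = 4: f_y(4, y) = 16 - 8*y; vanishes at y ∈ {2}. (4, 2): f_x = -225 ≠ 0.
Only singular point on the grid: (-1, 2).
Classify: substitute x = -1 + u, y = 2 + v and expand: f = -3*u**3 - u*v**2 + v**2.
No constant or linear terms (consistent with a singular point). Quadratic part: v**2. Cubic part: -3*u**3 - u*v**2.
The quadratic part v**2 is a perfect square, so there is a single (double) tangent line v = 0, i.e. y = 2. Restricting the cubic part to that line (v = 0) leaves -3*u**3 ≠ 0, so f is not divisible by v and the branch is v² ≈ 3*u**3 to lowest order — this is a cusp.
Classification: cusp.
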